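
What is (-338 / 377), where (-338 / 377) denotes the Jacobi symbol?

(-338 / 377)
  = (39 / 377)    [-338 ≡ 39 mod 377]
  = (377 / 39)    [QR: 377 ≡ 1 mod 4, sign kept]
  = (26 / 39)    [377 ≡ 26 mod 39]
  = (13 / 39)    [39 ≡ 7 mod 8 ⇒ (2 / 39) = +1]
  = (39 / 13)    [QR: 13 ≡ 1 mod 4, sign kept]
  = (0 / 13)    [39 ≡ 0 mod 13]
  = 0    [numerator 0, gcd > 1]

0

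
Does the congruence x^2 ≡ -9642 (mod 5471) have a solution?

(-9642/5471)
  = (1300/5471)    [-9642 ≡ 1300 mod 5471]
  = (325/5471)    [5471 ≡ 7 mod 8 ⇒ (2/5471)^2 = +1]
  = (5471/325)    [QR: 325 ≡ 1 mod 4, sign kept]
  = (271/325)    [5471 ≡ 271 mod 325]
  = (325/271)    [QR: 325 ≡ 1 mod 4, sign kept]
  = (54/271)    [325 ≡ 54 mod 271]
  = (27/271)    [271 ≡ 7 mod 8 ⇒ (2/271) = +1]
  = -(271/27)    [QR: both ≡ 3 mod 4, sign flips]
  = -(1/27)    [271 ≡ 1 mod 27]
  = -1    [(1/27) = 1]
(-9642/5471) = -1, and 5471 is prime, so -9642 is not a quadratic residue mod 5471.

no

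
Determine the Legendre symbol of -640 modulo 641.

1

Reduce the numerator: -640 ≡ 1 (mod 641), so (-640/641) = (1/641).
(1/641) = 1. Collecting the sign factors: 1.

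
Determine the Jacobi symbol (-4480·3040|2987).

1

By multiplicativity, (-4480·3040|2987) = (-4480|2987)·(3040|2987).
First factor (-4480|2987):
(-4480|2987)
  = -(4480|2987)    [2987 ≡ 3 mod 4 ⇒ (-1|2987) = -1]
  = -(1493|2987)    [4480 ≡ 1493 mod 2987]
  = -(2987|1493)    [QR: 1493 ≡ 1 mod 4, sign kept]
  = -(1|1493)    [2987 ≡ 1 mod 1493]
  = -1    [(1|1493) = 1]
Second factor (3040|2987):
(3040|2987)
  = (53|2987)    [3040 ≡ 53 mod 2987]
  = (2987|53)    [QR: 53 ≡ 1 mod 4, sign kept]
  = (19|53)    [2987 ≡ 19 mod 53]
  = (53|19)    [QR: 53 ≡ 1 mod 4, sign kept]
  = (15|19)    [53 ≡ 15 mod 19]
  = -(19|15)    [QR: both ≡ 3 mod 4, sign flips]
  = -(4|15)    [19 ≡ 4 mod 15]
  = -(1|15)    [15 ≡ 7 mod 8 ⇒ (2|15)^2 = +1]
  = -1    [(1|15) = 1]
Product: (-1)·(-1) = 1.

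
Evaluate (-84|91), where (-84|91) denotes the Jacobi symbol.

0

Reduce the numerator: -84 ≡ 7 (mod 91), so (-84|91) = (7|91).
Both 7 ≡ 3 and 91 ≡ 3 (mod 4), so reciprocity gives (7|91) = -(91|7). Reduce: 91 ≡ 0 (mod 7). Now have -(0|7).
The numerator is now 0 with denominator 7 > 1: the symbol is 0.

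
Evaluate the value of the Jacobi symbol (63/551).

1

Both 63 ≡ 3 and 551 ≡ 3 (mod 4), so reciprocity gives (63/551) = -(551/63). Reduce: 551 ≡ 47 (mod 63). Now have -(47/63).
Both 47 ≡ 3 and 63 ≡ 3 (mod 4), so reciprocity gives (47/63) = -(63/47). Reduce: 63 ≡ 16 (mod 47). Now have (16/47).
Factor out 2: 16 = 2^4. Since 47 ≡ 7 (mod 8), (2/47) = +1, and (2/47)^4 = +1. Now have (1/47).
(1/47) = 1. Collecting the sign factors: 1.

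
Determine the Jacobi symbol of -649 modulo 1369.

(-649|1369)
  = (649|1369)    [1369 ≡ 1 mod 4 ⇒ (-1|1369) = +1]
  = (1369|649)    [QR: 649 ≡ 1 mod 4, sign kept]
  = (71|649)    [1369 ≡ 71 mod 649]
  = (649|71)    [QR: 649 ≡ 1 mod 4, sign kept]
  = (10|71)    [649 ≡ 10 mod 71]
  = (5|71)    [71 ≡ 7 mod 8 ⇒ (2|71) = +1]
  = (71|5)    [QR: 5 ≡ 1 mod 4, sign kept]
  = (1|5)    [71 ≡ 1 mod 5]
  = 1    [(1|5) = 1]

1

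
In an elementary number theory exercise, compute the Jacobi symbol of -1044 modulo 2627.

Reduce the numerator: -1044 ≡ 1583 (mod 2627), so (-1044|2627) = (1583|2627).
Both 1583 ≡ 3 and 2627 ≡ 3 (mod 4), so reciprocity gives (1583|2627) = -(2627|1583). Reduce: 2627 ≡ 1044 (mod 1583). Now have -(1044|1583).
Factor out 2: 1044 = 2^2·261. Since 1583 ≡ 7 (mod 8), (2|1583) = +1, and (2|1583)^2 = +1. Now have -(261|1583).
261 ≡ 1 (mod 4), so quadratic reciprocity gives (261|1583) = (1583|261). Reduce: 1583 ≡ 17 (mod 261). Now have -(17|261).
17 ≡ 1 (mod 4), so quadratic reciprocity gives (17|261) = (261|17). Reduce: 261 ≡ 6 (mod 17). Now have -(6|17).
Factor out 2: 6 = 2·3. Since 17 ≡ 1 (mod 8), (2|17) = +1. Now have -(3|17).
17 ≡ 1 (mod 4), so quadratic reciprocity gives (3|17) = (17|3). Reduce: 17 ≡ 2 (mod 3). Now have -(2|3).
Factor out 2: 2 = 2. Since 3 ≡ 3 (mod 8), (2|3) = -1. Now have (1|3).
(1|3) = 1. Collecting the sign factors: 1.

1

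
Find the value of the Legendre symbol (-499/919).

1

(-499/919)
  = -(499/919)    [919 ≡ 3 mod 4 ⇒ (-1/919) = -1]
  = (919/499)    [QR: both ≡ 3 mod 4, sign flips]
  = (420/499)    [919 ≡ 420 mod 499]
  = (105/499)    [499 ≡ 3 mod 8 ⇒ (2/499)^2 = +1]
  = (499/105)    [QR: 105 ≡ 1 mod 4, sign kept]
  = (79/105)    [499 ≡ 79 mod 105]
  = (105/79)    [QR: 105 ≡ 1 mod 4, sign kept]
  = (26/79)    [105 ≡ 26 mod 79]
  = (13/79)    [79 ≡ 7 mod 8 ⇒ (2/79) = +1]
  = (79/13)    [QR: 13 ≡ 1 mod 4, sign kept]
  = (1/13)    [79 ≡ 1 mod 13]
  = 1    [(1/13) = 1]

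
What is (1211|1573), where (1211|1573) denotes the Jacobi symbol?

-1

1573 ≡ 1 (mod 4), so quadratic reciprocity gives (1211|1573) = (1573|1211). Reduce: 1573 ≡ 362 (mod 1211). Now have (362|1211).
Factor out 2: 362 = 2·181. Since 1211 ≡ 3 (mod 8), (2|1211) = -1. Now have -(181|1211).
181 ≡ 1 (mod 4), so quadratic reciprocity gives (181|1211) = (1211|181). Reduce: 1211 ≡ 125 (mod 181). Now have -(125|181).
125 ≡ 1 (mod 4), so quadratic reciprocity gives (125|181) = (181|125). Reduce: 181 ≡ 56 (mod 125). Now have -(56|125).
Factor out 2: 56 = 2^3·7. Since 125 ≡ 5 (mod 8), (2|125) = -1, and (2|125)^3 = -1. Now have (7|125).
125 ≡ 1 (mod 4), so quadratic reciprocity gives (7|125) = (125|7). Reduce: 125 ≡ 6 (mod 7). Now have (6|7).
Factor out 2: 6 = 2·3. Since 7 ≡ 7 (mod 8), (2|7) = +1. Now have (3|7).
Both 3 ≡ 3 and 7 ≡ 3 (mod 4), so reciprocity gives (3|7) = -(7|3). Reduce: 7 ≡ 1 (mod 3). Now have -(1|3).
(1|3) = 1. Collecting the sign factors: -1.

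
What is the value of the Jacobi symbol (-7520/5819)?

(-7520/5819)
  = (4118/5819)    [-7520 ≡ 4118 mod 5819]
  = -(2059/5819)    [5819 ≡ 3 mod 8 ⇒ (2/5819) = -1]
  = (5819/2059)    [QR: both ≡ 3 mod 4, sign flips]
  = (1701/2059)    [5819 ≡ 1701 mod 2059]
  = (2059/1701)    [QR: 1701 ≡ 1 mod 4, sign kept]
  = (358/1701)    [2059 ≡ 358 mod 1701]
  = -(179/1701)    [1701 ≡ 5 mod 8 ⇒ (2/1701) = -1]
  = -(1701/179)    [QR: 1701 ≡ 1 mod 4, sign kept]
  = -(90/179)    [1701 ≡ 90 mod 179]
  = (45/179)    [179 ≡ 3 mod 8 ⇒ (2/179) = -1]
  = (179/45)    [QR: 45 ≡ 1 mod 4, sign kept]
  = (44/45)    [179 ≡ 44 mod 45]
  = (11/45)    [45 ≡ 5 mod 8 ⇒ (2/45)^2 = +1]
  = (45/11)    [QR: 45 ≡ 1 mod 4, sign kept]
  = (1/11)    [45 ≡ 1 mod 11]
  = 1    [(1/11) = 1]

1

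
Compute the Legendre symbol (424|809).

Factor out 2: 424 = 2^3·53. Since 809 ≡ 1 (mod 8), (2|809) = +1, and (2|809)^3 = +1. Now have (53|809).
53 ≡ 1 (mod 4), so quadratic reciprocity gives (53|809) = (809|53). Reduce: 809 ≡ 14 (mod 53). Now have (14|53).
Factor out 2: 14 = 2·7. Since 53 ≡ 5 (mod 8), (2|53) = -1. Now have -(7|53).
53 ≡ 1 (mod 4), so quadratic reciprocity gives (7|53) = (53|7). Reduce: 53 ≡ 4 (mod 7). Now have -(4|7).
Factor out 2: 4 = 2^2. Since 7 ≡ 7 (mod 8), (2|7) = +1, and (2|7)^2 = +1. Now have -(1|7).
(1|7) = 1. Collecting the sign factors: -1.

-1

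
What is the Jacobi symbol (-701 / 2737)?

-1

Reduce the numerator: -701 ≡ 2036 (mod 2737), so (-701 / 2737) = (2036 / 2737).
Factor out 2: 2036 = 2^2·509. Since 2737 ≡ 1 (mod 8), (2 / 2737) = +1, and (2 / 2737)^2 = +1. Now have (509 / 2737).
509 ≡ 1 (mod 4), so quadratic reciprocity gives (509 / 2737) = (2737 / 509). Reduce: 2737 ≡ 192 (mod 509). Now have (192 / 509).
Factor out 2: 192 = 2^6·3. Since 509 ≡ 5 (mod 8), (2 / 509) = -1, and (2 / 509)^6 = +1. Now have (3 / 509).
509 ≡ 1 (mod 4), so quadratic reciprocity gives (3 / 509) = (509 / 3). Reduce: 509 ≡ 2 (mod 3). Now have (2 / 3).
Factor out 2: 2 = 2. Since 3 ≡ 3 (mod 8), (2 / 3) = -1. Now have -(1 / 3).
(1 / 3) = 1. Collecting the sign factors: -1.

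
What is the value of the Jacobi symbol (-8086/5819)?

-1

Reduce the numerator: -8086 ≡ 3552 (mod 5819), so (-8086/5819) = (3552/5819).
Factor out 2: 3552 = 2^5·111. Since 5819 ≡ 3 (mod 8), (2/5819) = -1, and (2/5819)^5 = -1. Now have -(111/5819).
Both 111 ≡ 3 and 5819 ≡ 3 (mod 4), so reciprocity gives (111/5819) = -(5819/111). Reduce: 5819 ≡ 47 (mod 111). Now have (47/111).
Both 47 ≡ 3 and 111 ≡ 3 (mod 4), so reciprocity gives (47/111) = -(111/47). Reduce: 111 ≡ 17 (mod 47). Now have -(17/47).
17 ≡ 1 (mod 4), so quadratic reciprocity gives (17/47) = (47/17). Reduce: 47 ≡ 13 (mod 17). Now have -(13/17).
13 ≡ 1 (mod 4), so quadratic reciprocity gives (13/17) = (17/13). Reduce: 17 ≡ 4 (mod 13). Now have -(4/13).
Factor out 2: 4 = 2^2. Since 13 ≡ 5 (mod 8), (2/13) = -1, and (2/13)^2 = +1. Now have -(1/13).
(1/13) = 1. Collecting the sign factors: -1.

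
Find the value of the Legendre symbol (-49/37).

1

(-49/37)
  = (25/37)    [-49 ≡ 25 mod 37]
  = (37/25)    [QR: 25 ≡ 1 mod 4, sign kept]
  = (12/25)    [37 ≡ 12 mod 25]
  = (3/25)    [25 ≡ 1 mod 8 ⇒ (2/25)^2 = +1]
  = (25/3)    [QR: 25 ≡ 1 mod 4, sign kept]
  = (1/3)    [25 ≡ 1 mod 3]
  = 1    [(1/3) = 1]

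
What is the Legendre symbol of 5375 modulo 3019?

-1

(5375 / 3019)
  = (2356 / 3019)    [5375 ≡ 2356 mod 3019]
  = (589 / 3019)    [3019 ≡ 3 mod 8 ⇒ (2 / 3019)^2 = +1]
  = (3019 / 589)    [QR: 589 ≡ 1 mod 4, sign kept]
  = (74 / 589)    [3019 ≡ 74 mod 589]
  = -(37 / 589)    [589 ≡ 5 mod 8 ⇒ (2 / 589) = -1]
  = -(589 / 37)    [QR: 37 ≡ 1 mod 4, sign kept]
  = -(34 / 37)    [589 ≡ 34 mod 37]
  = (17 / 37)    [37 ≡ 5 mod 8 ⇒ (2 / 37) = -1]
  = (37 / 17)    [QR: 17 ≡ 1 mod 4, sign kept]
  = (3 / 17)    [37 ≡ 3 mod 17]
  = (17 / 3)    [QR: 17 ≡ 1 mod 4, sign kept]
  = (2 / 3)    [17 ≡ 2 mod 3]
  = -(1 / 3)    [3 ≡ 3 mod 8 ⇒ (2 / 3) = -1]
  = -1    [(1 / 3) = 1]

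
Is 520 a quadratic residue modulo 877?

no

(520/877)
  = -(65/877)    [877 ≡ 5 mod 8 ⇒ (2/877)^3 = -1]
  = -(877/65)    [QR: 65 ≡ 1 mod 4, sign kept]
  = -(32/65)    [877 ≡ 32 mod 65]
  = -(1/65)    [65 ≡ 1 mod 8 ⇒ (2/65)^5 = +1]
  = -1    [(1/65) = 1]
The Legendre symbol is -1, so x^2 ≡ 520 (mod 877) has no solution.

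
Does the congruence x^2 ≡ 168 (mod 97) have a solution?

(168|97)
  = (71|97)    [168 ≡ 71 mod 97]
  = (97|71)    [QR: 97 ≡ 1 mod 4, sign kept]
  = (26|71)    [97 ≡ 26 mod 71]
  = (13|71)    [71 ≡ 7 mod 8 ⇒ (2|71) = +1]
  = (71|13)    [QR: 13 ≡ 1 mod 4, sign kept]
  = (6|13)    [71 ≡ 6 mod 13]
  = -(3|13)    [13 ≡ 5 mod 8 ⇒ (2|13) = -1]
  = -(13|3)    [QR: 13 ≡ 1 mod 4, sign kept]
  = -(1|3)    [13 ≡ 1 mod 3]
  = -1    [(1|3) = 1]
(168|97) = -1, and 97 is prime, so 168 is not a quadratic residue mod 97.

no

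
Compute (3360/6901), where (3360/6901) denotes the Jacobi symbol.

1

Factor out 2: 3360 = 2^5·105. Since 6901 ≡ 5 (mod 8), (2/6901) = -1, and (2/6901)^5 = -1. Now have -(105/6901).
105 ≡ 1 (mod 4), so quadratic reciprocity gives (105/6901) = (6901/105). Reduce: 6901 ≡ 76 (mod 105). Now have -(76/105).
Factor out 2: 76 = 2^2·19. Since 105 ≡ 1 (mod 8), (2/105) = +1, and (2/105)^2 = +1. Now have -(19/105).
105 ≡ 1 (mod 4), so quadratic reciprocity gives (19/105) = (105/19). Reduce: 105 ≡ 10 (mod 19). Now have -(10/19).
Factor out 2: 10 = 2·5. Since 19 ≡ 3 (mod 8), (2/19) = -1. Now have (5/19).
5 ≡ 1 (mod 4), so quadratic reciprocity gives (5/19) = (19/5). Reduce: 19 ≡ 4 (mod 5). Now have (4/5).
Factor out 2: 4 = 2^2. Since 5 ≡ 5 (mod 8), (2/5) = -1, and (2/5)^2 = +1. Now have (1/5).
(1/5) = 1. Collecting the sign factors: 1.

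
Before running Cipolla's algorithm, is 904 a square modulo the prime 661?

(904|661)
  = (243|661)    [904 ≡ 243 mod 661]
  = (661|243)    [QR: 661 ≡ 1 mod 4, sign kept]
  = (175|243)    [661 ≡ 175 mod 243]
  = -(243|175)    [QR: both ≡ 3 mod 4, sign flips]
  = -(68|175)    [243 ≡ 68 mod 175]
  = -(17|175)    [175 ≡ 7 mod 8 ⇒ (2|175)^2 = +1]
  = -(175|17)    [QR: 17 ≡ 1 mod 4, sign kept]
  = -(5|17)    [175 ≡ 5 mod 17]
  = -(17|5)    [QR: 5 ≡ 1 mod 4, sign kept]
  = -(2|5)    [17 ≡ 2 mod 5]
  = (1|5)    [5 ≡ 5 mod 8 ⇒ (2|5) = -1]
  = 1    [(1|5) = 1]
The Legendre symbol is 1, so x^2 ≡ 904 (mod 661) has solution.

yes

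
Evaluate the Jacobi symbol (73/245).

-1

73 ≡ 1 (mod 4), so quadratic reciprocity gives (73/245) = (245/73). Reduce: 245 ≡ 26 (mod 73). Now have (26/73).
Factor out 2: 26 = 2·13. Since 73 ≡ 1 (mod 8), (2/73) = +1. Now have (13/73).
13 ≡ 1 (mod 4), so quadratic reciprocity gives (13/73) = (73/13). Reduce: 73 ≡ 8 (mod 13). Now have (8/13).
Factor out 2: 8 = 2^3. Since 13 ≡ 5 (mod 8), (2/13) = -1, and (2/13)^3 = -1. Now have -(1/13).
(1/13) = 1. Collecting the sign factors: -1.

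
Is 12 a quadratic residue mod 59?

Factor out 2: 12 = 2^2·3. Since 59 ≡ 3 (mod 8), (2/59) = -1, and (2/59)^2 = +1. Now have (3/59).
Both 3 ≡ 3 and 59 ≡ 3 (mod 4), so reciprocity gives (3/59) = -(59/3). Reduce: 59 ≡ 2 (mod 3). Now have -(2/3).
Factor out 2: 2 = 2. Since 3 ≡ 3 (mod 8), (2/3) = -1. Now have (1/3).
(1/3) = 1. Collecting the sign factors: 1.
The Legendre symbol is 1, so x^2 ≡ 12 (mod 59) has solution.

yes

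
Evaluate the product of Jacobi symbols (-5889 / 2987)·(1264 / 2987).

-1

By multiplicativity, (-5889·1264 / 2987) = (-5889 / 2987)·(1264 / 2987).
First factor (-5889 / 2987):
Pull out -1: (-5889 / 2987) = (-1 / 2987)·(5889 / 2987). Since 2987 ≡ 3 (mod 4), (-1 / 2987) = -1. Now have -(5889 / 2987).
Reduce the numerator: 5889 ≡ 2902 (mod 2987), so (5889 / 2987) = (2902 / 2987).
Factor out 2: 2902 = 2·1451. Since 2987 ≡ 3 (mod 8), (2 / 2987) = -1. Now have (1451 / 2987).
Both 1451 ≡ 3 and 2987 ≡ 3 (mod 4), so reciprocity gives (1451 / 2987) = -(2987 / 1451). Reduce: 2987 ≡ 85 (mod 1451). Now have -(85 / 1451).
85 ≡ 1 (mod 4), so quadratic reciprocity gives (85 / 1451) = (1451 / 85). Reduce: 1451 ≡ 6 (mod 85). Now have -(6 / 85).
Factor out 2: 6 = 2·3. Since 85 ≡ 5 (mod 8), (2 / 85) = -1. Now have (3 / 85).
85 ≡ 1 (mod 4), so quadratic reciprocity gives (3 / 85) = (85 / 3). Reduce: 85 ≡ 1 (mod 3). Now have (1 / 3).
(1 / 3) = 1. Collecting the sign factors: 1.
Second factor (1264 / 2987):
Factor out 2: 1264 = 2^4·79. Since 2987 ≡ 3 (mod 8), (2 / 2987) = -1, and (2 / 2987)^4 = +1. Now have (79 / 2987).
Both 79 ≡ 3 and 2987 ≡ 3 (mod 4), so reciprocity gives (79 / 2987) = -(2987 / 79). Reduce: 2987 ≡ 64 (mod 79). Now have -(64 / 79).
Factor out 2: 64 = 2^6. Since 79 ≡ 7 (mod 8), (2 / 79) = +1, and (2 / 79)^6 = +1. Now have -(1 / 79).
(1 / 79) = 1. Collecting the sign factors: -1.
Product: (1)·(-1) = -1.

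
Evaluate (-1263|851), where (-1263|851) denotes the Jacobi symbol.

(-1263|851)
  = (439|851)    [-1263 ≡ 439 mod 851]
  = -(851|439)    [QR: both ≡ 3 mod 4, sign flips]
  = -(412|439)    [851 ≡ 412 mod 439]
  = -(103|439)    [439 ≡ 7 mod 8 ⇒ (2|439)^2 = +1]
  = (439|103)    [QR: both ≡ 3 mod 4, sign flips]
  = (27|103)    [439 ≡ 27 mod 103]
  = -(103|27)    [QR: both ≡ 3 mod 4, sign flips]
  = -(22|27)    [103 ≡ 22 mod 27]
  = (11|27)    [27 ≡ 3 mod 8 ⇒ (2|27) = -1]
  = -(27|11)    [QR: both ≡ 3 mod 4, sign flips]
  = -(5|11)    [27 ≡ 5 mod 11]
  = -(11|5)    [QR: 5 ≡ 1 mod 4, sign kept]
  = -(1|5)    [11 ≡ 1 mod 5]
  = -1    [(1|5) = 1]

-1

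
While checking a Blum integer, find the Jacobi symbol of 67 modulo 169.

1

(67 / 169)
  = (169 / 67)    [QR: 169 ≡ 1 mod 4, sign kept]
  = (35 / 67)    [169 ≡ 35 mod 67]
  = -(67 / 35)    [QR: both ≡ 3 mod 4, sign flips]
  = -(32 / 35)    [67 ≡ 32 mod 35]
  = (1 / 35)    [35 ≡ 3 mod 8 ⇒ (2 / 35)^5 = -1]
  = 1    [(1 / 35) = 1]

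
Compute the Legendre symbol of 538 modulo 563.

-1

(538/563)
  = -(269/563)    [563 ≡ 3 mod 8 ⇒ (2/563) = -1]
  = -(563/269)    [QR: 269 ≡ 1 mod 4, sign kept]
  = -(25/269)    [563 ≡ 25 mod 269]
  = -(269/25)    [QR: 25 ≡ 1 mod 4, sign kept]
  = -(19/25)    [269 ≡ 19 mod 25]
  = -(25/19)    [QR: 25 ≡ 1 mod 4, sign kept]
  = -(6/19)    [25 ≡ 6 mod 19]
  = (3/19)    [19 ≡ 3 mod 8 ⇒ (2/19) = -1]
  = -(19/3)    [QR: both ≡ 3 mod 4, sign flips]
  = -(1/3)    [19 ≡ 1 mod 3]
  = -1    [(1/3) = 1]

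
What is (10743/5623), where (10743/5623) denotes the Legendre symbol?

-1

(10743/5623)
  = (5120/5623)    [10743 ≡ 5120 mod 5623]
  = (5/5623)    [5623 ≡ 7 mod 8 ⇒ (2/5623)^10 = +1]
  = (5623/5)    [QR: 5 ≡ 1 mod 4, sign kept]
  = (3/5)    [5623 ≡ 3 mod 5]
  = (5/3)    [QR: 5 ≡ 1 mod 4, sign kept]
  = (2/3)    [5 ≡ 2 mod 3]
  = -(1/3)    [3 ≡ 3 mod 8 ⇒ (2/3) = -1]
  = -1    [(1/3) = 1]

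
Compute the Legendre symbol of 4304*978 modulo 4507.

By multiplicativity, (4304·978/4507) = (4304/4507)·(978/4507).
First factor (4304/4507):
Factor out 2: 4304 = 2^4·269. Since 4507 ≡ 3 (mod 8), (2/4507) = -1, and (2/4507)^4 = +1. Now have (269/4507).
269 ≡ 1 (mod 4), so quadratic reciprocity gives (269/4507) = (4507/269). Reduce: 4507 ≡ 203 (mod 269). Now have (203/269).
269 ≡ 1 (mod 4), so quadratic reciprocity gives (203/269) = (269/203). Reduce: 269 ≡ 66 (mod 203). Now have (66/203).
Factor out 2: 66 = 2·33. Since 203 ≡ 3 (mod 8), (2/203) = -1. Now have -(33/203).
33 ≡ 1 (mod 4), so quadratic reciprocity gives (33/203) = (203/33). Reduce: 203 ≡ 5 (mod 33). Now have -(5/33).
5 ≡ 1 (mod 4), so quadratic reciprocity gives (5/33) = (33/5). Reduce: 33 ≡ 3 (mod 5). Now have -(3/5).
5 ≡ 1 (mod 4), so quadratic reciprocity gives (3/5) = (5/3). Reduce: 5 ≡ 2 (mod 3). Now have -(2/3).
Factor out 2: 2 = 2. Since 3 ≡ 3 (mod 8), (2/3) = -1. Now have (1/3).
(1/3) = 1. Collecting the sign factors: 1.
Second factor (978/4507):
Factor out 2: 978 = 2·489. Since 4507 ≡ 3 (mod 8), (2/4507) = -1. Now have -(489/4507).
489 ≡ 1 (mod 4), so quadratic reciprocity gives (489/4507) = (4507/489). Reduce: 4507 ≡ 106 (mod 489). Now have -(106/489).
Factor out 2: 106 = 2·53. Since 489 ≡ 1 (mod 8), (2/489) = +1. Now have -(53/489).
53 ≡ 1 (mod 4), so quadratic reciprocity gives (53/489) = (489/53). Reduce: 489 ≡ 12 (mod 53). Now have -(12/53).
Factor out 2: 12 = 2^2·3. Since 53 ≡ 5 (mod 8), (2/53) = -1, and (2/53)^2 = +1. Now have -(3/53).
53 ≡ 1 (mod 4), so quadratic reciprocity gives (3/53) = (53/3). Reduce: 53 ≡ 2 (mod 3). Now have -(2/3).
Factor out 2: 2 = 2. Since 3 ≡ 3 (mod 8), (2/3) = -1. Now have (1/3).
(1/3) = 1. Collecting the sign factors: 1.
Product: (1)·(1) = 1.

1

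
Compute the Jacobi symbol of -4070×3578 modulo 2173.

-1

By multiplicativity, (-4070·3578/2173) = (-4070/2173)·(3578/2173).
First factor (-4070/2173):
Reduce the numerator: -4070 ≡ 276 (mod 2173), so (-4070/2173) = (276/2173).
Factor out 2: 276 = 2^2·69. Since 2173 ≡ 5 (mod 8), (2/2173) = -1, and (2/2173)^2 = +1. Now have (69/2173).
69 ≡ 1 (mod 4), so quadratic reciprocity gives (69/2173) = (2173/69). Reduce: 2173 ≡ 34 (mod 69). Now have (34/69).
Factor out 2: 34 = 2·17. Since 69 ≡ 5 (mod 8), (2/69) = -1. Now have -(17/69).
17 ≡ 1 (mod 4), so quadratic reciprocity gives (17/69) = (69/17). Reduce: 69 ≡ 1 (mod 17). Now have -(1/17).
(1/17) = 1. Collecting the sign factors: -1.
Second factor (3578/2173):
Reduce the numerator: 3578 ≡ 1405 (mod 2173), so (3578/2173) = (1405/2173).
1405 ≡ 1 (mod 4), so quadratic reciprocity gives (1405/2173) = (2173/1405). Reduce: 2173 ≡ 768 (mod 1405). Now have (768/1405).
Factor out 2: 768 = 2^8·3. Since 1405 ≡ 5 (mod 8), (2/1405) = -1, and (2/1405)^8 = +1. Now have (3/1405).
1405 ≡ 1 (mod 4), so quadratic reciprocity gives (3/1405) = (1405/3). Reduce: 1405 ≡ 1 (mod 3). Now have (1/3).
(1/3) = 1. Collecting the sign factors: 1.
Product: (-1)·(1) = -1.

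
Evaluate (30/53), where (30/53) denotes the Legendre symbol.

(30/53)
  = -(15/53)    [53 ≡ 5 mod 8 ⇒ (2/53) = -1]
  = -(53/15)    [QR: 53 ≡ 1 mod 4, sign kept]
  = -(8/15)    [53 ≡ 8 mod 15]
  = -(1/15)    [15 ≡ 7 mod 8 ⇒ (2/15)^3 = +1]
  = -1    [(1/15) = 1]

-1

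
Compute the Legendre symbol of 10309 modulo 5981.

Reduce the numerator: 10309 ≡ 4328 (mod 5981), so (10309/5981) = (4328/5981).
Factor out 2: 4328 = 2^3·541. Since 5981 ≡ 5 (mod 8), (2/5981) = -1, and (2/5981)^3 = -1. Now have -(541/5981).
541 ≡ 1 (mod 4), so quadratic reciprocity gives (541/5981) = (5981/541). Reduce: 5981 ≡ 30 (mod 541). Now have -(30/541).
Factor out 2: 30 = 2·15. Since 541 ≡ 5 (mod 8), (2/541) = -1. Now have (15/541).
541 ≡ 1 (mod 4), so quadratic reciprocity gives (15/541) = (541/15). Reduce: 541 ≡ 1 (mod 15). Now have (1/15).
(1/15) = 1. Collecting the sign factors: 1.

1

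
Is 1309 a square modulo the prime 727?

(1309/727)
  = (582/727)    [1309 ≡ 582 mod 727]
  = (291/727)    [727 ≡ 7 mod 8 ⇒ (2/727) = +1]
  = -(727/291)    [QR: both ≡ 3 mod 4, sign flips]
  = -(145/291)    [727 ≡ 145 mod 291]
  = -(291/145)    [QR: 145 ≡ 1 mod 4, sign kept]
  = -(1/145)    [291 ≡ 1 mod 145]
  = -1    [(1/145) = 1]
(1309/727) = -1, and 727 is prime, so 1309 is not a quadratic residue mod 727.

no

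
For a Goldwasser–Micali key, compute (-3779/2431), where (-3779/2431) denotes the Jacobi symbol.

-1

(-3779/2431)
  = -(3779/2431)    [2431 ≡ 3 mod 4 ⇒ (-1/2431) = -1]
  = -(1348/2431)    [3779 ≡ 1348 mod 2431]
  = -(337/2431)    [2431 ≡ 7 mod 8 ⇒ (2/2431)^2 = +1]
  = -(2431/337)    [QR: 337 ≡ 1 mod 4, sign kept]
  = -(72/337)    [2431 ≡ 72 mod 337]
  = -(9/337)    [337 ≡ 1 mod 8 ⇒ (2/337)^3 = +1]
  = -(337/9)    [QR: 9 ≡ 1 mod 4, sign kept]
  = -(4/9)    [337 ≡ 4 mod 9]
  = -(1/9)    [9 ≡ 1 mod 8 ⇒ (2/9)^2 = +1]
  = -1    [(1/9) = 1]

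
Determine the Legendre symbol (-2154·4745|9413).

-1

By multiplicativity, (-2154·4745|9413) = (-2154|9413)·(4745|9413).
First factor (-2154|9413):
Pull out -1: (-2154|9413) = (-1|9413)·(2154|9413). Since 9413 ≡ 1 (mod 4), (-1|9413) = +1. Now have (2154|9413).
Factor out 2: 2154 = 2·1077. Since 9413 ≡ 5 (mod 8), (2|9413) = -1. Now have -(1077|9413).
1077 ≡ 1 (mod 4), so quadratic reciprocity gives (1077|9413) = (9413|1077). Reduce: 9413 ≡ 797 (mod 1077). Now have -(797|1077).
797 ≡ 1 (mod 4), so quadratic reciprocity gives (797|1077) = (1077|797). Reduce: 1077 ≡ 280 (mod 797). Now have -(280|797).
Factor out 2: 280 = 2^3·35. Since 797 ≡ 5 (mod 8), (2|797) = -1, and (2|797)^3 = -1. Now have (35|797).
797 ≡ 1 (mod 4), so quadratic reciprocity gives (35|797) = (797|35). Reduce: 797 ≡ 27 (mod 35). Now have (27|35).
Both 27 ≡ 3 and 35 ≡ 3 (mod 4), so reciprocity gives (27|35) = -(35|27). Reduce: 35 ≡ 8 (mod 27). Now have -(8|27).
Factor out 2: 8 = 2^3. Since 27 ≡ 3 (mod 8), (2|27) = -1, and (2|27)^3 = -1. Now have (1|27).
(1|27) = 1. Collecting the sign factors: 1.
Second factor (4745|9413):
4745 ≡ 1 (mod 4), so quadratic reciprocity gives (4745|9413) = (9413|4745). Reduce: 9413 ≡ 4668 (mod 4745). Now have (4668|4745).
Factor out 2: 4668 = 2^2·1167. Since 4745 ≡ 1 (mod 8), (2|4745) = +1, and (2|4745)^2 = +1. Now have (1167|4745).
4745 ≡ 1 (mod 4), so quadratic reciprocity gives (1167|4745) = (4745|1167). Reduce: 4745 ≡ 77 (mod 1167). Now have (77|1167).
77 ≡ 1 (mod 4), so quadratic reciprocity gives (77|1167) = (1167|77). Reduce: 1167 ≡ 12 (mod 77). Now have (12|77).
Factor out 2: 12 = 2^2·3. Since 77 ≡ 5 (mod 8), (2|77) = -1, and (2|77)^2 = +1. Now have (3|77).
77 ≡ 1 (mod 4), so quadratic reciprocity gives (3|77) = (77|3). Reduce: 77 ≡ 2 (mod 3). Now have (2|3).
Factor out 2: 2 = 2. Since 3 ≡ 3 (mod 8), (2|3) = -1. Now have -(1|3).
(1|3) = 1. Collecting the sign factors: -1.
Product: (1)·(-1) = -1.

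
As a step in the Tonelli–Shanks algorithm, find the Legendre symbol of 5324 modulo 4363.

Reduce the numerator: 5324 ≡ 961 (mod 4363), so (5324 / 4363) = (961 / 4363).
961 ≡ 1 (mod 4), so quadratic reciprocity gives (961 / 4363) = (4363 / 961). Reduce: 4363 ≡ 519 (mod 961). Now have (519 / 961).
961 ≡ 1 (mod 4), so quadratic reciprocity gives (519 / 961) = (961 / 519). Reduce: 961 ≡ 442 (mod 519). Now have (442 / 519).
Factor out 2: 442 = 2·221. Since 519 ≡ 7 (mod 8), (2 / 519) = +1. Now have (221 / 519).
221 ≡ 1 (mod 4), so quadratic reciprocity gives (221 / 519) = (519 / 221). Reduce: 519 ≡ 77 (mod 221). Now have (77 / 221).
77 ≡ 1 (mod 4), so quadratic reciprocity gives (77 / 221) = (221 / 77). Reduce: 221 ≡ 67 (mod 77). Now have (67 / 77).
77 ≡ 1 (mod 4), so quadratic reciprocity gives (67 / 77) = (77 / 67). Reduce: 77 ≡ 10 (mod 67). Now have (10 / 67).
Factor out 2: 10 = 2·5. Since 67 ≡ 3 (mod 8), (2 / 67) = -1. Now have -(5 / 67).
5 ≡ 1 (mod 4), so quadratic reciprocity gives (5 / 67) = (67 / 5). Reduce: 67 ≡ 2 (mod 5). Now have -(2 / 5).
Factor out 2: 2 = 2. Since 5 ≡ 5 (mod 8), (2 / 5) = -1. Now have (1 / 5).
(1 / 5) = 1. Collecting the sign factors: 1.

1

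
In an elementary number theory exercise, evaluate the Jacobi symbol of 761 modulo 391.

Reduce the numerator: 761 ≡ 370 (mod 391), so (761/391) = (370/391).
Factor out 2: 370 = 2·185. Since 391 ≡ 7 (mod 8), (2/391) = +1. Now have (185/391).
185 ≡ 1 (mod 4), so quadratic reciprocity gives (185/391) = (391/185). Reduce: 391 ≡ 21 (mod 185). Now have (21/185).
21 ≡ 1 (mod 4), so quadratic reciprocity gives (21/185) = (185/21). Reduce: 185 ≡ 17 (mod 21). Now have (17/21).
17 ≡ 1 (mod 4), so quadratic reciprocity gives (17/21) = (21/17). Reduce: 21 ≡ 4 (mod 17). Now have (4/17).
Factor out 2: 4 = 2^2. Since 17 ≡ 1 (mod 8), (2/17) = +1, and (2/17)^2 = +1. Now have (1/17).
(1/17) = 1. Collecting the sign factors: 1.

1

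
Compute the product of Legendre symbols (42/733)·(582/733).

-1

By multiplicativity, (42·582/733) = (42/733)·(582/733).
First factor (42/733):
(42/733)
  = -(21/733)    [733 ≡ 5 mod 8 ⇒ (2/733) = -1]
  = -(733/21)    [QR: 21 ≡ 1 mod 4, sign kept]
  = -(19/21)    [733 ≡ 19 mod 21]
  = -(21/19)    [QR: 21 ≡ 1 mod 4, sign kept]
  = -(2/19)    [21 ≡ 2 mod 19]
  = (1/19)    [19 ≡ 3 mod 8 ⇒ (2/19) = -1]
  = 1    [(1/19) = 1]
Second factor (582/733):
(582/733)
  = -(291/733)    [733 ≡ 5 mod 8 ⇒ (2/733) = -1]
  = -(733/291)    [QR: 733 ≡ 1 mod 4, sign kept]
  = -(151/291)    [733 ≡ 151 mod 291]
  = (291/151)    [QR: both ≡ 3 mod 4, sign flips]
  = (140/151)    [291 ≡ 140 mod 151]
  = (35/151)    [151 ≡ 7 mod 8 ⇒ (2/151)^2 = +1]
  = -(151/35)    [QR: both ≡ 3 mod 4, sign flips]
  = -(11/35)    [151 ≡ 11 mod 35]
  = (35/11)    [QR: both ≡ 3 mod 4, sign flips]
  = (2/11)    [35 ≡ 2 mod 11]
  = -(1/11)    [11 ≡ 3 mod 8 ⇒ (2/11) = -1]
  = -1    [(1/11) = 1]
Product: (1)·(-1) = -1.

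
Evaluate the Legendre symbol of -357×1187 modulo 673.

-1

By multiplicativity, (-357·1187 / 673) = (-357 / 673)·(1187 / 673).
First factor (-357 / 673):
Pull out -1: (-357 / 673) = (-1 / 673)·(357 / 673). Since 673 ≡ 1 (mod 4), (-1 / 673) = +1. Now have (357 / 673).
357 ≡ 1 (mod 4), so quadratic reciprocity gives (357 / 673) = (673 / 357). Reduce: 673 ≡ 316 (mod 357). Now have (316 / 357).
Factor out 2: 316 = 2^2·79. Since 357 ≡ 5 (mod 8), (2 / 357) = -1, and (2 / 357)^2 = +1. Now have (79 / 357).
357 ≡ 1 (mod 4), so quadratic reciprocity gives (79 / 357) = (357 / 79). Reduce: 357 ≡ 41 (mod 79). Now have (41 / 79).
41 ≡ 1 (mod 4), so quadratic reciprocity gives (41 / 79) = (79 / 41). Reduce: 79 ≡ 38 (mod 41). Now have (38 / 41).
Factor out 2: 38 = 2·19. Since 41 ≡ 1 (mod 8), (2 / 41) = +1. Now have (19 / 41).
41 ≡ 1 (mod 4), so quadratic reciprocity gives (19 / 41) = (41 / 19). Reduce: 41 ≡ 3 (mod 19). Now have (3 / 19).
Both 3 ≡ 3 and 19 ≡ 3 (mod 4), so reciprocity gives (3 / 19) = -(19 / 3). Reduce: 19 ≡ 1 (mod 3). Now have -(1 / 3).
(1 / 3) = 1. Collecting the sign factors: -1.
Second factor (1187 / 673):
Reduce the numerator: 1187 ≡ 514 (mod 673), so (1187 / 673) = (514 / 673).
Factor out 2: 514 = 2·257. Since 673 ≡ 1 (mod 8), (2 / 673) = +1. Now have (257 / 673).
257 ≡ 1 (mod 4), so quadratic reciprocity gives (257 / 673) = (673 / 257). Reduce: 673 ≡ 159 (mod 257). Now have (159 / 257).
257 ≡ 1 (mod 4), so quadratic reciprocity gives (159 / 257) = (257 / 159). Reduce: 257 ≡ 98 (mod 159). Now have (98 / 159).
Factor out 2: 98 = 2·49. Since 159 ≡ 7 (mod 8), (2 / 159) = +1. Now have (49 / 159).
49 ≡ 1 (mod 4), so quadratic reciprocity gives (49 / 159) = (159 / 49). Reduce: 159 ≡ 12 (mod 49). Now have (12 / 49).
Factor out 2: 12 = 2^2·3. Since 49 ≡ 1 (mod 8), (2 / 49) = +1, and (2 / 49)^2 = +1. Now have (3 / 49).
49 ≡ 1 (mod 4), so quadratic reciprocity gives (3 / 49) = (49 / 3). Reduce: 49 ≡ 1 (mod 3). Now have (1 / 3).
(1 / 3) = 1. Collecting the sign factors: 1.
Product: (-1)·(1) = -1.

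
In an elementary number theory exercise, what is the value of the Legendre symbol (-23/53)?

(-23/53)
  = (23/53)    [53 ≡ 1 mod 4 ⇒ (-1/53) = +1]
  = (53/23)    [QR: 53 ≡ 1 mod 4, sign kept]
  = (7/23)    [53 ≡ 7 mod 23]
  = -(23/7)    [QR: both ≡ 3 mod 4, sign flips]
  = -(2/7)    [23 ≡ 2 mod 7]
  = -(1/7)    [7 ≡ 7 mod 8 ⇒ (2/7) = +1]
  = -1    [(1/7) = 1]

-1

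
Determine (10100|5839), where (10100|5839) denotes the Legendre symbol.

Reduce the numerator: 10100 ≡ 4261 (mod 5839), so (10100|5839) = (4261|5839).
4261 ≡ 1 (mod 4), so quadratic reciprocity gives (4261|5839) = (5839|4261). Reduce: 5839 ≡ 1578 (mod 4261). Now have (1578|4261).
Factor out 2: 1578 = 2·789. Since 4261 ≡ 5 (mod 8), (2|4261) = -1. Now have -(789|4261).
789 ≡ 1 (mod 4), so quadratic reciprocity gives (789|4261) = (4261|789). Reduce: 4261 ≡ 316 (mod 789). Now have -(316|789).
Factor out 2: 316 = 2^2·79. Since 789 ≡ 5 (mod 8), (2|789) = -1, and (2|789)^2 = +1. Now have -(79|789).
789 ≡ 1 (mod 4), so quadratic reciprocity gives (79|789) = (789|79). Reduce: 789 ≡ 78 (mod 79). Now have -(78|79).
Factor out 2: 78 = 2·39. Since 79 ≡ 7 (mod 8), (2|79) = +1. Now have -(39|79).
Both 39 ≡ 3 and 79 ≡ 3 (mod 4), so reciprocity gives (39|79) = -(79|39). Reduce: 79 ≡ 1 (mod 39). Now have (1|39).
(1|39) = 1. Collecting the sign factors: 1.

1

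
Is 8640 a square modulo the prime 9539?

yes

(8640|9539)
  = (135|9539)    [9539 ≡ 3 mod 8 ⇒ (2|9539)^6 = +1]
  = -(9539|135)    [QR: both ≡ 3 mod 4, sign flips]
  = -(89|135)    [9539 ≡ 89 mod 135]
  = -(135|89)    [QR: 89 ≡ 1 mod 4, sign kept]
  = -(46|89)    [135 ≡ 46 mod 89]
  = -(23|89)    [89 ≡ 1 mod 8 ⇒ (2|89) = +1]
  = -(89|23)    [QR: 89 ≡ 1 mod 4, sign kept]
  = -(20|23)    [89 ≡ 20 mod 23]
  = -(5|23)    [23 ≡ 7 mod 8 ⇒ (2|23)^2 = +1]
  = -(23|5)    [QR: 5 ≡ 1 mod 4, sign kept]
  = -(3|5)    [23 ≡ 3 mod 5]
  = -(5|3)    [QR: 5 ≡ 1 mod 4, sign kept]
  = -(2|3)    [5 ≡ 2 mod 3]
  = (1|3)    [3 ≡ 3 mod 8 ⇒ (2|3) = -1]
  = 1    [(1|3) = 1]
(8640|9539) = 1, and 9539 is prime, so 8640 is a quadratic residue mod 9539.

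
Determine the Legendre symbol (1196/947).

1

(1196/947)
  = (249/947)    [1196 ≡ 249 mod 947]
  = (947/249)    [QR: 249 ≡ 1 mod 4, sign kept]
  = (200/249)    [947 ≡ 200 mod 249]
  = (25/249)    [249 ≡ 1 mod 8 ⇒ (2/249)^3 = +1]
  = (249/25)    [QR: 25 ≡ 1 mod 4, sign kept]
  = (24/25)    [249 ≡ 24 mod 25]
  = (3/25)    [25 ≡ 1 mod 8 ⇒ (2/25)^3 = +1]
  = (25/3)    [QR: 25 ≡ 1 mod 4, sign kept]
  = (1/3)    [25 ≡ 1 mod 3]
  = 1    [(1/3) = 1]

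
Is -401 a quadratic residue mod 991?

(-401/991)
  = -(401/991)    [991 ≡ 3 mod 4 ⇒ (-1/991) = -1]
  = -(991/401)    [QR: 401 ≡ 1 mod 4, sign kept]
  = -(189/401)    [991 ≡ 189 mod 401]
  = -(401/189)    [QR: 189 ≡ 1 mod 4, sign kept]
  = -(23/189)    [401 ≡ 23 mod 189]
  = -(189/23)    [QR: 189 ≡ 1 mod 4, sign kept]
  = -(5/23)    [189 ≡ 5 mod 23]
  = -(23/5)    [QR: 5 ≡ 1 mod 4, sign kept]
  = -(3/5)    [23 ≡ 3 mod 5]
  = -(5/3)    [QR: 5 ≡ 1 mod 4, sign kept]
  = -(2/3)    [5 ≡ 2 mod 3]
  = (1/3)    [3 ≡ 3 mod 8 ⇒ (2/3) = -1]
  = 1    [(1/3) = 1]
(-401/991) = 1, and 991 is prime, so -401 is a quadratic residue mod 991.

yes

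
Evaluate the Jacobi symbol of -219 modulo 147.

0

(-219 / 147)
  = -(219 / 147)    [147 ≡ 3 mod 4 ⇒ (-1 / 147) = -1]
  = -(72 / 147)    [219 ≡ 72 mod 147]
  = (9 / 147)    [147 ≡ 3 mod 8 ⇒ (2 / 147)^3 = -1]
  = (147 / 9)    [QR: 9 ≡ 1 mod 4, sign kept]
  = (3 / 9)    [147 ≡ 3 mod 9]
  = (9 / 3)    [QR: 9 ≡ 1 mod 4, sign kept]
  = (0 / 3)    [9 ≡ 0 mod 3]
  = 0    [numerator 0, gcd > 1]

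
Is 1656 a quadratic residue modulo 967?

(1656|967)
  = (689|967)    [1656 ≡ 689 mod 967]
  = (967|689)    [QR: 689 ≡ 1 mod 4, sign kept]
  = (278|689)    [967 ≡ 278 mod 689]
  = (139|689)    [689 ≡ 1 mod 8 ⇒ (2|689) = +1]
  = (689|139)    [QR: 689 ≡ 1 mod 4, sign kept]
  = (133|139)    [689 ≡ 133 mod 139]
  = (139|133)    [QR: 133 ≡ 1 mod 4, sign kept]
  = (6|133)    [139 ≡ 6 mod 133]
  = -(3|133)    [133 ≡ 5 mod 8 ⇒ (2|133) = -1]
  = -(133|3)    [QR: 133 ≡ 1 mod 4, sign kept]
  = -(1|3)    [133 ≡ 1 mod 3]
  = -1    [(1|3) = 1]
(1656|967) = -1, and 967 is prime, so 1656 is not a quadratic residue mod 967.

no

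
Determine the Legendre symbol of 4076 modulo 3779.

(4076/3779)
  = (297/3779)    [4076 ≡ 297 mod 3779]
  = (3779/297)    [QR: 297 ≡ 1 mod 4, sign kept]
  = (215/297)    [3779 ≡ 215 mod 297]
  = (297/215)    [QR: 297 ≡ 1 mod 4, sign kept]
  = (82/215)    [297 ≡ 82 mod 215]
  = (41/215)    [215 ≡ 7 mod 8 ⇒ (2/215) = +1]
  = (215/41)    [QR: 41 ≡ 1 mod 4, sign kept]
  = (10/41)    [215 ≡ 10 mod 41]
  = (5/41)    [41 ≡ 1 mod 8 ⇒ (2/41) = +1]
  = (41/5)    [QR: 5 ≡ 1 mod 4, sign kept]
  = (1/5)    [41 ≡ 1 mod 5]
  = 1    [(1/5) = 1]

1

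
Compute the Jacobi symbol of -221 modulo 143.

Pull out -1: (-221/143) = (-1/143)·(221/143). Since 143 ≡ 3 (mod 4), (-1/143) = -1. Now have -(221/143).
Reduce the numerator: 221 ≡ 78 (mod 143), so (221/143) = (78/143).
Factor out 2: 78 = 2·39. Since 143 ≡ 7 (mod 8), (2/143) = +1. Now have -(39/143).
Both 39 ≡ 3 and 143 ≡ 3 (mod 4), so reciprocity gives (39/143) = -(143/39). Reduce: 143 ≡ 26 (mod 39). Now have (26/39).
Factor out 2: 26 = 2·13. Since 39 ≡ 7 (mod 8), (2/39) = +1. Now have (13/39).
13 ≡ 1 (mod 4), so quadratic reciprocity gives (13/39) = (39/13). Reduce: 39 ≡ 0 (mod 13). Now have (0/13).
The numerator is now 0 with denominator 13 > 1: the symbol is 0.

0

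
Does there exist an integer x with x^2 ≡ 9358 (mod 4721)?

yes

Reduce the numerator: 9358 ≡ 4637 (mod 4721), so (9358/4721) = (4637/4721).
4637 ≡ 1 (mod 4), so quadratic reciprocity gives (4637/4721) = (4721/4637). Reduce: 4721 ≡ 84 (mod 4637). Now have (84/4637).
Factor out 2: 84 = 2^2·21. Since 4637 ≡ 5 (mod 8), (2/4637) = -1, and (2/4637)^2 = +1. Now have (21/4637).
21 ≡ 1 (mod 4), so quadratic reciprocity gives (21/4637) = (4637/21). Reduce: 4637 ≡ 17 (mod 21). Now have (17/21).
17 ≡ 1 (mod 4), so quadratic reciprocity gives (17/21) = (21/17). Reduce: 21 ≡ 4 (mod 17). Now have (4/17).
Factor out 2: 4 = 2^2. Since 17 ≡ 1 (mod 8), (2/17) = +1, and (2/17)^2 = +1. Now have (1/17).
(1/17) = 1. Collecting the sign factors: 1.
(9358/4721) = 1, and 4721 is prime, so 9358 is a quadratic residue mod 4721.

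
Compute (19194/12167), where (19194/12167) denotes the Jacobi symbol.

(19194/12167)
  = (7027/12167)    [19194 ≡ 7027 mod 12167]
  = -(12167/7027)    [QR: both ≡ 3 mod 4, sign flips]
  = -(5140/7027)    [12167 ≡ 5140 mod 7027]
  = -(1285/7027)    [7027 ≡ 3 mod 8 ⇒ (2/7027)^2 = +1]
  = -(7027/1285)    [QR: 1285 ≡ 1 mod 4, sign kept]
  = -(602/1285)    [7027 ≡ 602 mod 1285]
  = (301/1285)    [1285 ≡ 5 mod 8 ⇒ (2/1285) = -1]
  = (1285/301)    [QR: 301 ≡ 1 mod 4, sign kept]
  = (81/301)    [1285 ≡ 81 mod 301]
  = (301/81)    [QR: 81 ≡ 1 mod 4, sign kept]
  = (58/81)    [301 ≡ 58 mod 81]
  = (29/81)    [81 ≡ 1 mod 8 ⇒ (2/81) = +1]
  = (81/29)    [QR: 29 ≡ 1 mod 4, sign kept]
  = (23/29)    [81 ≡ 23 mod 29]
  = (29/23)    [QR: 29 ≡ 1 mod 4, sign kept]
  = (6/23)    [29 ≡ 6 mod 23]
  = (3/23)    [23 ≡ 7 mod 8 ⇒ (2/23) = +1]
  = -(23/3)    [QR: both ≡ 3 mod 4, sign flips]
  = -(2/3)    [23 ≡ 2 mod 3]
  = (1/3)    [3 ≡ 3 mod 8 ⇒ (2/3) = -1]
  = 1    [(1/3) = 1]

1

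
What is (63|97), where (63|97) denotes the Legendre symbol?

-1

97 ≡ 1 (mod 4), so quadratic reciprocity gives (63|97) = (97|63). Reduce: 97 ≡ 34 (mod 63). Now have (34|63).
Factor out 2: 34 = 2·17. Since 63 ≡ 7 (mod 8), (2|63) = +1. Now have (17|63).
17 ≡ 1 (mod 4), so quadratic reciprocity gives (17|63) = (63|17). Reduce: 63 ≡ 12 (mod 17). Now have (12|17).
Factor out 2: 12 = 2^2·3. Since 17 ≡ 1 (mod 8), (2|17) = +1, and (2|17)^2 = +1. Now have (3|17).
17 ≡ 1 (mod 4), so quadratic reciprocity gives (3|17) = (17|3). Reduce: 17 ≡ 2 (mod 3). Now have (2|3).
Factor out 2: 2 = 2. Since 3 ≡ 3 (mod 8), (2|3) = -1. Now have -(1|3).
(1|3) = 1. Collecting the sign factors: -1.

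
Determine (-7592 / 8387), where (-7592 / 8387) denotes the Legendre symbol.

-1

(-7592 / 8387)
  = (795 / 8387)    [-7592 ≡ 795 mod 8387]
  = -(8387 / 795)    [QR: both ≡ 3 mod 4, sign flips]
  = -(437 / 795)    [8387 ≡ 437 mod 795]
  = -(795 / 437)    [QR: 437 ≡ 1 mod 4, sign kept]
  = -(358 / 437)    [795 ≡ 358 mod 437]
  = (179 / 437)    [437 ≡ 5 mod 8 ⇒ (2 / 437) = -1]
  = (437 / 179)    [QR: 437 ≡ 1 mod 4, sign kept]
  = (79 / 179)    [437 ≡ 79 mod 179]
  = -(179 / 79)    [QR: both ≡ 3 mod 4, sign flips]
  = -(21 / 79)    [179 ≡ 21 mod 79]
  = -(79 / 21)    [QR: 21 ≡ 1 mod 4, sign kept]
  = -(16 / 21)    [79 ≡ 16 mod 21]
  = -(1 / 21)    [21 ≡ 5 mod 8 ⇒ (2 / 21)^4 = +1]
  = -1    [(1 / 21) = 1]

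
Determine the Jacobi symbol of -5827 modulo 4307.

(-5827 / 4307)
  = (2787 / 4307)    [-5827 ≡ 2787 mod 4307]
  = -(4307 / 2787)    [QR: both ≡ 3 mod 4, sign flips]
  = -(1520 / 2787)    [4307 ≡ 1520 mod 2787]
  = -(95 / 2787)    [2787 ≡ 3 mod 8 ⇒ (2 / 2787)^4 = +1]
  = (2787 / 95)    [QR: both ≡ 3 mod 4, sign flips]
  = (32 / 95)    [2787 ≡ 32 mod 95]
  = (1 / 95)    [95 ≡ 7 mod 8 ⇒ (2 / 95)^5 = +1]
  = 1    [(1 / 95) = 1]

1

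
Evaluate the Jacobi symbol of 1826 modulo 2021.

1

(1826|2021)
  = -(913|2021)    [2021 ≡ 5 mod 8 ⇒ (2|2021) = -1]
  = -(2021|913)    [QR: 913 ≡ 1 mod 4, sign kept]
  = -(195|913)    [2021 ≡ 195 mod 913]
  = -(913|195)    [QR: 913 ≡ 1 mod 4, sign kept]
  = -(133|195)    [913 ≡ 133 mod 195]
  = -(195|133)    [QR: 133 ≡ 1 mod 4, sign kept]
  = -(62|133)    [195 ≡ 62 mod 133]
  = (31|133)    [133 ≡ 5 mod 8 ⇒ (2|133) = -1]
  = (133|31)    [QR: 133 ≡ 1 mod 4, sign kept]
  = (9|31)    [133 ≡ 9 mod 31]
  = (31|9)    [QR: 9 ≡ 1 mod 4, sign kept]
  = (4|9)    [31 ≡ 4 mod 9]
  = (1|9)    [9 ≡ 1 mod 8 ⇒ (2|9)^2 = +1]
  = 1    [(1|9) = 1]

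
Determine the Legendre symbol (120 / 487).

1

Factor out 2: 120 = 2^3·15. Since 487 ≡ 7 (mod 8), (2 / 487) = +1, and (2 / 487)^3 = +1. Now have (15 / 487).
Both 15 ≡ 3 and 487 ≡ 3 (mod 4), so reciprocity gives (15 / 487) = -(487 / 15). Reduce: 487 ≡ 7 (mod 15). Now have -(7 / 15).
Both 7 ≡ 3 and 15 ≡ 3 (mod 4), so reciprocity gives (7 / 15) = -(15 / 7). Reduce: 15 ≡ 1 (mod 7). Now have (1 / 7).
(1 / 7) = 1. Collecting the sign factors: 1.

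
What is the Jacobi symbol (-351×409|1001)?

0

By multiplicativity, (-351·409|1001) = (-351|1001)·(409|1001).
First factor (-351|1001):
(-351|1001)
  = (650|1001)    [-351 ≡ 650 mod 1001]
  = (325|1001)    [1001 ≡ 1 mod 8 ⇒ (2|1001) = +1]
  = (1001|325)    [QR: 325 ≡ 1 mod 4, sign kept]
  = (26|325)    [1001 ≡ 26 mod 325]
  = -(13|325)    [325 ≡ 5 mod 8 ⇒ (2|325) = -1]
  = -(325|13)    [QR: 13 ≡ 1 mod 4, sign kept]
  = -(0|13)    [325 ≡ 0 mod 13]
  = 0    [numerator 0, gcd > 1]
Second factor (409|1001):
(409|1001)
  = (1001|409)    [QR: 409 ≡ 1 mod 4, sign kept]
  = (183|409)    [1001 ≡ 183 mod 409]
  = (409|183)    [QR: 409 ≡ 1 mod 4, sign kept]
  = (43|183)    [409 ≡ 43 mod 183]
  = -(183|43)    [QR: both ≡ 3 mod 4, sign flips]
  = -(11|43)    [183 ≡ 11 mod 43]
  = (43|11)    [QR: both ≡ 3 mod 4, sign flips]
  = (10|11)    [43 ≡ 10 mod 11]
  = -(5|11)    [11 ≡ 3 mod 8 ⇒ (2|11) = -1]
  = -(11|5)    [QR: 5 ≡ 1 mod 4, sign kept]
  = -(1|5)    [11 ≡ 1 mod 5]
  = -1    [(1|5) = 1]
Product: (0)·(-1) = 0.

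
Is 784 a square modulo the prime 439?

Reduce the numerator: 784 ≡ 345 (mod 439), so (784|439) = (345|439).
345 ≡ 1 (mod 4), so quadratic reciprocity gives (345|439) = (439|345). Reduce: 439 ≡ 94 (mod 345). Now have (94|345).
Factor out 2: 94 = 2·47. Since 345 ≡ 1 (mod 8), (2|345) = +1. Now have (47|345).
345 ≡ 1 (mod 4), so quadratic reciprocity gives (47|345) = (345|47). Reduce: 345 ≡ 16 (mod 47). Now have (16|47).
Factor out 2: 16 = 2^4. Since 47 ≡ 7 (mod 8), (2|47) = +1, and (2|47)^4 = +1. Now have (1|47).
(1|47) = 1. Collecting the sign factors: 1.
(784|439) = 1, and 439 is prime, so 784 is a quadratic residue mod 439.

yes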